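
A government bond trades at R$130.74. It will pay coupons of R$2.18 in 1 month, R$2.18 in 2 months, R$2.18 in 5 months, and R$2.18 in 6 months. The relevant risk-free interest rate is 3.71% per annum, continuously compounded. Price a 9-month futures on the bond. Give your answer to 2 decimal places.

PV(coupons) I = 2.18·e^(−0.0371·1/12) + 2.18·e^(−0.0371·2/12) + 2.18·e^(−0.0371·5/12) + 2.18·e^(−0.0371·6/12)
I = 2.1733 + 2.1666 + 2.1466 + 2.1399 = 8.6264
F = (S − I)·e^(rT) = (130.74 − 8.6264) · e^(0.0371·9/12)
= 122.1136 · e^0.027825 = 122.1136 × 1.028216 = R$125.56

R$125.56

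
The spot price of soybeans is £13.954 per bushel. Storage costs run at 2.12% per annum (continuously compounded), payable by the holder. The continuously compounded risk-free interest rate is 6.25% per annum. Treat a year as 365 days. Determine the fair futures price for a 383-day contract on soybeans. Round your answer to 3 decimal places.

Net carry = r + u − y = 0.0625 + 0.0212 − 0.0000 = 0.0837
F = S·e^((r+u−y)T) = 13.954 · e^(0.0837 × 383/365) = 13.954 · e^0.087828
= 13.954 × 1.091800 = £15.235 per bushel

£15.235 per bushel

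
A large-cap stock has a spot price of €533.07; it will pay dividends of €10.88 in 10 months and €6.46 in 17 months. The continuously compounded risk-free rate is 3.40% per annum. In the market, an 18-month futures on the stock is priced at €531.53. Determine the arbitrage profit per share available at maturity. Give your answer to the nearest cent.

€11.82 per share

PV(dividends) I = 10.88·e^(−0.0340·10/12) + 6.46·e^(−0.0340·17/12) = 16.7323
Fair futures F* = (S − I)·e^(rT) = (533.07 − 16.7323)·e^0.051000 = 516.3377 × 1.052323 = 543.3540
Market €531.53 < fair 543.3540: forward underpriced → reverse cash-and-carry (short the stock, invest proceeds at r, pay the dividends, go long the forward).
Profit at T = |F_mkt − F*| = |531.53 − 543.3540| = €11.82 per share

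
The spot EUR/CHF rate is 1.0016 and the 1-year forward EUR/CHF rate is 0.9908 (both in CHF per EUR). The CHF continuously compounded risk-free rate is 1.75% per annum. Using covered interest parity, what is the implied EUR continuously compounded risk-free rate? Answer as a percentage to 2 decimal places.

2.83%

F = S·e^((r_CHF − r_EUR)T) ⇒ r_EUR = r_CHF − ln(F/S)/T
ln(0.9908/1.0016) = -0.010841; /(1) = -0.010841
r_EUR = 0.0175 + 0.010841 = 0.028341
r_EUR = 2.83%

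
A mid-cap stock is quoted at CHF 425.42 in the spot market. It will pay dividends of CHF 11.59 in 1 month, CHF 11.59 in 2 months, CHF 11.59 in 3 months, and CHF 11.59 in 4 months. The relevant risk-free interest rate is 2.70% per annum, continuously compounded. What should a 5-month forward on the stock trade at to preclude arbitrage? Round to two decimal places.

CHF 383.61

PV(dividends) I = 11.59·e^(−0.0270·1/12) + 11.59·e^(−0.0270·2/12) + 11.59·e^(−0.0270·3/12) + 11.59·e^(−0.0270·4/12)
I = 11.5640 + 11.5380 + 11.5120 + 11.4862 = 46.1002
F = (S − I)·e^(rT) = (425.42 − 46.1002) · e^(0.0270·5/12)
= 379.3198 · e^0.011250 = 379.3198 × 1.011314 = CHF 383.61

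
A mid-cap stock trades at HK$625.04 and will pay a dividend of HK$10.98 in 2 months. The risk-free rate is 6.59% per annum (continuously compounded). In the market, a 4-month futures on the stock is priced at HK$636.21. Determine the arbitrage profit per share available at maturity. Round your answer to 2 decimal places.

PV(dividends) I = 10.98·e^(−0.0659·2/12) = 10.8601
Fair futures F* = (S − I)·e^(rT) = (625.04 − 10.8601)·e^0.021967 = 614.1799 × 1.022210 = 627.8208
Market HK$636.21 > fair 627.8208: forward overpriced → cash-and-carry (borrow at r, buy the stock and collect the dividends, short the forward).
Profit at T = |F_mkt − F*| = |636.21 − 627.8208| = HK$8.39 per share

HK$8.39 per share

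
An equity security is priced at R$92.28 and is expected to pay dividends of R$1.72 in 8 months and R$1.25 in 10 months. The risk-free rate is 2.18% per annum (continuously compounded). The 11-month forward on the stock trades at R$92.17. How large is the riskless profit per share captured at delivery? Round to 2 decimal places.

R$1.01 per share

PV(dividends) I = 1.72·e^(−0.0218·8/12) + 1.25·e^(−0.0218·10/12) = 2.9227
Fair forward F* = (S − I)·e^(rT) = (92.28 − 2.9227)·e^0.019983 = 89.3573 × 1.020184 = 91.1609
Market R$92.17 > fair 91.1609: forward overpriced → cash-and-carry (borrow at r, buy the stock and collect the dividends, short the forward).
Profit at T = |F_mkt − F*| = |92.17 − 91.1609| = R$1.01 per share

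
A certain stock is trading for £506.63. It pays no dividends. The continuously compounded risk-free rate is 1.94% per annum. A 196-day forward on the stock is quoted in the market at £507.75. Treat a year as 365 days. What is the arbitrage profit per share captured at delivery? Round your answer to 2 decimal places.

Fair forward: F* = S·e^(carry·T), with carry = r = 0.0194
F* = 506.63 · e^(0.0194 × 196/365) = 506.63 · e^0.010418 = 506.63 × 1.010472 = £511.9354
Market £507.75 < fair £511.9354: forward underpriced → reverse cash-and-carry (short spot, go long the forward).
At maturity, profit = |F_mkt − F*| = |507.75 − 511.9354| = £4.19 per share

£4.19 per share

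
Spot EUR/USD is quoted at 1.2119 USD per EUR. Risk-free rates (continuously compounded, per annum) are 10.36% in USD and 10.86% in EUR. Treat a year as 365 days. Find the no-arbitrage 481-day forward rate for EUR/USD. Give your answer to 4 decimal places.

F = S·e^((r_USD − r_EUR)T) = 1.2119 · e^((0.1036 − 0.1086) × 481/365)
= 1.2119 · e^-0.006589 = 1.2119 × 0.993433
F = 1.2039 USD per EUR

1.2039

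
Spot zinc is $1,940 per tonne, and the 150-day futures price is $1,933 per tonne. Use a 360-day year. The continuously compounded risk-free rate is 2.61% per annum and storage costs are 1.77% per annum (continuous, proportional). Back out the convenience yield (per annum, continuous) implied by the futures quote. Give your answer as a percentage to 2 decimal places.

5.25%

F = S·e^((r+u−y)T) ⇒ (r+u−y) = ln(F/S)/T
ln(1933/1940) = -0.003615; /T ⇒ -0.008676
y = r + u − ln(F/S)/T = 0.0261 + 0.0177 + 0.008676 = 0.052476
y = 5.25%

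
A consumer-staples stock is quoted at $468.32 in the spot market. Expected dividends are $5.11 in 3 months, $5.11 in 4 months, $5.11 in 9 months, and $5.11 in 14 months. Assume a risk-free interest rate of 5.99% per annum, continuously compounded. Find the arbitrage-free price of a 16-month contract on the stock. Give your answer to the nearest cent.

$485.93

PV(dividends) I = 5.11·e^(−0.0599·3/12) + 5.11·e^(−0.0599·4/12) + 5.11·e^(−0.0599·9/12) + 5.11·e^(−0.0599·14/12)
I = 5.0340 + 5.0090 + 4.8855 + 4.7651 = 19.6936
F = (S − I)·e^(rT) = (468.32 − 19.6936) · e^(0.0599·16/12)
= 448.6264 · e^0.079867 = 448.6264 × 1.083143 = $485.93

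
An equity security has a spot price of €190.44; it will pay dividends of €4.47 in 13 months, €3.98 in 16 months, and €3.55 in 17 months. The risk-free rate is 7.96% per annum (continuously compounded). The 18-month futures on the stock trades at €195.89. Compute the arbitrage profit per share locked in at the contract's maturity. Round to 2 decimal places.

€6.47 per share

PV(dividends) I = 4.47·e^(−0.0796·13/12) + 3.98·e^(−0.0796·16/12) + 3.55·e^(−0.0796·17/12) = 10.8513
Fair futures F* = (S − I)·e^(rT) = (190.44 − 10.8513)·e^0.119400 = 179.5887 × 1.126821 = 202.3643
Market €195.89 < fair 202.3643: forward underpriced → reverse cash-and-carry (short the stock, invest proceeds at r, pay the dividends, go long the forward).
Profit at T = |F_mkt − F*| = |195.89 − 202.3643| = €6.47 per share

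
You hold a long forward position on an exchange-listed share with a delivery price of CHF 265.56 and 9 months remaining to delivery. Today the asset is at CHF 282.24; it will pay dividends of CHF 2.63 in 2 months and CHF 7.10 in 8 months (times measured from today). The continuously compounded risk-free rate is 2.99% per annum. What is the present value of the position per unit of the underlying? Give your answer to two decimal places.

PV(remaining dividends) I = 2.63·e^(−0.0299·2/12) + 7.10·e^(−0.0299·8/12) = 9.5768
Current forward F = (S − I)·e^(rT) = (282.24 − 9.5768)·e^(0.0299·9/12) = 272.6632 × 1.022678 = 278.8467
Value (long) = (F − K)·e^(−rT) = (278.8467 − 265.56) × 0.977825 = 12.9921
Value = CHF 12.99

CHF 12.99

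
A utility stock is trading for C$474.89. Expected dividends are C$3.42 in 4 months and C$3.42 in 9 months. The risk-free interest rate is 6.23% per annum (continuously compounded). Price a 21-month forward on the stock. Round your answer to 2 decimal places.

C$522.22

PV(dividends) I = 3.42·e^(−0.0623·4/12) + 3.42·e^(−0.0623·9/12)
I = 3.3497 + 3.2639 = 6.6136
F = (S − I)·e^(rT) = (474.89 − 6.6136) · e^(0.0623·21/12)
= 468.2764 · e^0.109025 = 468.2764 × 1.115190 = C$522.22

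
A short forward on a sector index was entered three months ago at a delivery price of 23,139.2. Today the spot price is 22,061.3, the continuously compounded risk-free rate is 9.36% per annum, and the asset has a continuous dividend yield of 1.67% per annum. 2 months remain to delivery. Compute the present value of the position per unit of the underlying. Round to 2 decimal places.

781.05

Current fair forward for the remaining 2 months: F = S·e^((r − q)·T), (r − q) = 0.0936 − 0.0167 = 0.0769
F = 22061.3 · e^(0.0769 × 2/12) = 22061.3 × 1.01289915 = 22345.8720
Value of long forward = (F − K)·e^(−rT) = (22345.8720 − 23139.2) · e^(−0.0936·2/12)
= -793.3280 × 0.98452105 = -781.05
Short position value = −(long value) = 781.05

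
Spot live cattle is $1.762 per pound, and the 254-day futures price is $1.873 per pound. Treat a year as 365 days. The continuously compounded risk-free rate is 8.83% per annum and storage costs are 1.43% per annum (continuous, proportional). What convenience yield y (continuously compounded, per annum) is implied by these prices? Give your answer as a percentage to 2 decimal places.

F = S·e^((r+u−y)T) ⇒ (r+u−y) = ln(F/S)/T
ln(1.873/1.762) = 0.061092; /T ⇒ 0.087790
y = r + u − ln(F/S)/T = 0.0883 + 0.0143 − 0.087790 = 0.014810
y = 1.48%

1.48%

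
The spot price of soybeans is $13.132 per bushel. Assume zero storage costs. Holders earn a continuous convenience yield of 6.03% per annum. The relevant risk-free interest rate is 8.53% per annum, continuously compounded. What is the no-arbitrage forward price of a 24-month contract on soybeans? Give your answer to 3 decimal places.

$13.805 per bushel

Net carry = r + u − y = 0.0853 + 0.0000 − 0.0603 = 0.0250
F = S·e^((r+u−y)T) = 13.132 · e^(0.0250 × 24/12) = 13.132 · e^0.050000
= 13.132 × 1.051271 = $13.805 per bushel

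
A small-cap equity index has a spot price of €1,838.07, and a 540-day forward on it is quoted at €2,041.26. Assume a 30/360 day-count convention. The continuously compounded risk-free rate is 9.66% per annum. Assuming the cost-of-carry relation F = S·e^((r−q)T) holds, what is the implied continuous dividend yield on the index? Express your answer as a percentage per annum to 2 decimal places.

From F = S·e^((r−q)T): (r − q) = ln(F/S)/T
ln(2041.26/1838.07) = ln(1.110545) = 0.104851
(r − q) = 0.104851 / (540/360) = 0.069901
q = r − ln(F/S)/T = 0.0966 − 0.069901 = 0.026699
q = 2.67%

2.67%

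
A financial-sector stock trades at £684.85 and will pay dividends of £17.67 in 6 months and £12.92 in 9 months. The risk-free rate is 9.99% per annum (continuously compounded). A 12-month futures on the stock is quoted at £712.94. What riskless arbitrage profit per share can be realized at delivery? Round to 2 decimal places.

£12.04 per share

PV(dividends) I = 17.67·e^(−0.0999·6/12) + 12.92·e^(−0.0999·9/12) = 28.7964
Fair futures F* = (S − I)·e^(rT) = (684.85 − 28.7964)·e^0.099900 = 656.0536 × 1.105060 = 724.9786
Market £712.94 < fair 724.9786: forward underpriced → reverse cash-and-carry (short the stock, invest proceeds at r, pay the dividends, go long the forward).
Profit at T = |F_mkt − F*| = |712.94 − 724.9786| = £12.04 per share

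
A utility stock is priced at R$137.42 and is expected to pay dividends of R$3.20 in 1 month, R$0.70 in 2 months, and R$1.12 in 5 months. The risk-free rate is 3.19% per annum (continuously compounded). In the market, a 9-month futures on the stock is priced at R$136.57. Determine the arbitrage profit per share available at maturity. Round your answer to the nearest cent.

PV(dividends) I = 3.20·e^(−0.0319·1/12) + 0.70·e^(−0.0319·2/12) + 1.12·e^(−0.0319·5/12) = 4.9930
Fair futures F* = (S − I)·e^(rT) = (137.42 − 4.9930)·e^0.023925 = 132.4270 × 1.024213 = 135.6335
Market R$136.57 > fair 135.6335: forward overpriced → cash-and-carry (borrow at r, buy the stock and collect the dividends, short the forward).
Profit at T = |F_mkt − F*| = |136.57 − 135.6335| = R$0.94 per share

R$0.94 per share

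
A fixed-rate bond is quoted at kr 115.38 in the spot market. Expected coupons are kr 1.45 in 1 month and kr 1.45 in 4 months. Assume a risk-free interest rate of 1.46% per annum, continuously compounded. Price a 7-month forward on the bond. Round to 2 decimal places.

PV(coupons) I = 1.45·e^(−0.0146·1/12) + 1.45·e^(−0.0146·4/12)
I = 1.4482 + 1.4430 = 2.8912
F = (S − I)·e^(rT) = (115.38 − 2.8912) · e^(0.0146·7/12)
= 112.4888 · e^0.008517 = 112.4888 × 1.008553 = kr 113.45

kr 113.45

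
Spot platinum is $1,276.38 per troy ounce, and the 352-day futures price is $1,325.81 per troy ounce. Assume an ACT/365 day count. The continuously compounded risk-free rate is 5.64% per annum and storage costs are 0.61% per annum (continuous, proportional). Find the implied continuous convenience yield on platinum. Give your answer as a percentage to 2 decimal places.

2.31%

F = S·e^((r+u−y)T) ⇒ (r+u−y) = ln(F/S)/T
ln(1325.81/1276.38) = 0.037996; /T ⇒ 0.039399
y = r + u − ln(F/S)/T = 0.0564 + 0.0061 − 0.039399 = 0.023101
y = 2.31%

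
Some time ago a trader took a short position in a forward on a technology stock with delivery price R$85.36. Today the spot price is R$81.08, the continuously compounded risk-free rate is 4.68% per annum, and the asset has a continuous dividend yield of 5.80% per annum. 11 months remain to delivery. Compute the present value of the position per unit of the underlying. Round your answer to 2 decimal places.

R$4.89

Current fair forward for the remaining 11 months: F = S·e^((r − q)·T), (r − q) = 0.0468 − 0.0580 = -0.0112
F = 81.08 · e^(-0.0112 × 11/12) = 81.08 × 0.989786 = 80.2518
Value of long forward = (F − K)·e^(−rT) = (80.2518 − 85.36) · e^(−0.0468·11/12)
= -5.1082 × 0.958007 = -4.89
Short position value = −(long value) = R$4.89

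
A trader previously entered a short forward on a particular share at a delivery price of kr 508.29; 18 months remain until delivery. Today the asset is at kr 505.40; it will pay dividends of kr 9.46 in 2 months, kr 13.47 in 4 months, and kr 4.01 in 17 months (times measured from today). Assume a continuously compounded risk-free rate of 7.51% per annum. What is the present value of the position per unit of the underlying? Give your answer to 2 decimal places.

PV(remaining dividends) I = 9.46·e^(−0.0751·2/12) + 13.47·e^(−0.0751·4/12) + 4.01·e^(−0.0751·17/12) = 26.0846
Current forward F = (S − I)·e^(rT) = (505.40 − 26.0846)·e^(0.0751·18/12) = 479.3154 × 1.119240 = 536.4690
Value (long) = (F − K)·e^(−rT) = (536.4690 − 508.29) × 0.893463 = 25.1769
Short position value = −(long value) = -kr 25.18

-kr 25.18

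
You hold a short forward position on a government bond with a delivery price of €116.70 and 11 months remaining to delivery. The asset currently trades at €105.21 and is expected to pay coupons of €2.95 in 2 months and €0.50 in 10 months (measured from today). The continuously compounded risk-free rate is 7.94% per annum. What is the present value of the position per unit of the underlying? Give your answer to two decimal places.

€6.68

PV(remaining coupons) I = 2.95·e^(−0.0794·2/12) + 0.50·e^(−0.0794·10/12) = 3.3792
Current forward F = (S − I)·e^(rT) = (105.21 − 3.3792)·e^(0.0794·11/12) = 101.8308 × 1.075497 = 109.5187
Value (long) = (F − K)·e^(−rT) = (109.5187 − 116.70) × 0.929802 = -6.6772
Short position value = −(long value) = €6.68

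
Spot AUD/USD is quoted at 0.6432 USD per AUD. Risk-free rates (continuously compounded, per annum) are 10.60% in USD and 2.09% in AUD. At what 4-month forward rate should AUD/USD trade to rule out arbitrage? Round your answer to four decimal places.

F = S·e^((r_USD − r_AUD)T) = 0.6432 · e^((0.1060 − 0.0209) × 4/12)
= 0.6432 · e^0.028367 = 0.6432 × 1.028773
F = 0.6617 USD per AUD

0.6617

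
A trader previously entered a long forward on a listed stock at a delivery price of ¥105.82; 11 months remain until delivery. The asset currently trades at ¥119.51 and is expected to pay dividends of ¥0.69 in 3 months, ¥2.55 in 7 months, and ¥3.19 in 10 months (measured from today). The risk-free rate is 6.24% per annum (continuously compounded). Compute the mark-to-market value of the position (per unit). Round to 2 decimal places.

PV(remaining dividends) I = 0.69·e^(−0.0624·3/12) + 2.55·e^(−0.0624·7/12) + 3.19·e^(−0.0624·10/12) = 6.1665
Current forward F = (S − I)·e^(rT) = (119.51 − 6.1665)·e^(0.0624·11/12) = 113.3435 × 1.058868 = 120.0158
Value (long) = (F − K)·e^(−rT) = (120.0158 − 105.82) × 0.944405 = 13.4066
Value = ¥13.41

¥13.41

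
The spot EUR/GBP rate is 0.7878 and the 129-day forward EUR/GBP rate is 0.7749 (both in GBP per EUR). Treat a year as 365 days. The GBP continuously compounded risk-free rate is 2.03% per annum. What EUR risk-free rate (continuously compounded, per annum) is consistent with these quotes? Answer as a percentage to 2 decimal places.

6.70%

F = S·e^((r_GBP − r_EUR)T) ⇒ r_EUR = r_GBP − ln(F/S)/T
ln(0.7749/0.7878) = -0.016510; /(129/365) = -0.046714
r_EUR = 0.0203 + 0.046714 = 0.067014
r_EUR = 6.70%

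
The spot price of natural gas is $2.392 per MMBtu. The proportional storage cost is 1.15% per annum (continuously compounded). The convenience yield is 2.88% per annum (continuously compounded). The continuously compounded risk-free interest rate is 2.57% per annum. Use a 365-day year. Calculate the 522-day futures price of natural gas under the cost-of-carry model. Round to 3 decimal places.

$2.421 per MMBtu

Net carry = r + u − y = 0.0257 + 0.0115 − 0.0288 = 0.0084
F = S·e^((r+u−y)T) = 2.392 · e^(0.0084 × 522/365) = 2.392 · e^0.012013
= 2.392 × 1.012085 = $2.421 per MMBtu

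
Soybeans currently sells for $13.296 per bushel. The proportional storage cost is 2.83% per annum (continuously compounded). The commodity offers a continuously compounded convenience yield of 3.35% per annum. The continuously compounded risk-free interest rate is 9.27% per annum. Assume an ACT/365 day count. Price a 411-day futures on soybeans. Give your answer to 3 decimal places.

Net carry = r + u − y = 0.0927 + 0.0283 − 0.0335 = 0.0875
F = S·e^((r+u−y)T) = 13.296 · e^(0.0875 × 411/365) = 13.296 · e^0.098527
= 13.296 × 1.103544 = $14.673 per bushel

$14.673 per bushel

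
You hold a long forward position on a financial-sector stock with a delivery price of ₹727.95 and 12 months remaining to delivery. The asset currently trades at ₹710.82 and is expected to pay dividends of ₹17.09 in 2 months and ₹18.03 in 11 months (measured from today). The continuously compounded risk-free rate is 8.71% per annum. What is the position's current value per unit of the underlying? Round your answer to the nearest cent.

PV(remaining dividends) I = 17.09·e^(−0.0871·2/12) + 18.03·e^(−0.0871·11/12) = 33.4901
Current forward F = (S − I)·e^(rT) = (710.82 − 33.4901)·e^(0.0871·12/12) = 677.3299 × 1.091006 = 738.9710
Value (long) = (F − K)·e^(−rT) = (738.9710 − 727.95) × 0.916585 = 10.1017
Value = ₹10.10

₹10.10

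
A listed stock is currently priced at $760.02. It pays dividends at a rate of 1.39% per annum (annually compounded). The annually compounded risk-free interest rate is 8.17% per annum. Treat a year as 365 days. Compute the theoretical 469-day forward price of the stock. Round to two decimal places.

F = S · (1+r)^T / (1+q)^T
= 760.02 × 1.106178 / 1.017896 = 760.02 × 1.086730
F = $825.94

$825.94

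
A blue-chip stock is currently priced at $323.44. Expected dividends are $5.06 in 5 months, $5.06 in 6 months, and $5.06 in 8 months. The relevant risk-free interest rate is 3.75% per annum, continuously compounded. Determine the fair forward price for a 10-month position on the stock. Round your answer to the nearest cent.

PV(dividends) I = 5.06·e^(−0.0375·5/12) + 5.06·e^(−0.0375·6/12) + 5.06·e^(−0.0375·8/12)
I = 4.9816 + 4.9660 + 4.9351 = 14.8827
F = (S − I)·e^(rT) = (323.44 − 14.8827) · e^(0.0375·10/12)
= 308.5573 · e^0.031250 = 308.5573 × 1.031743 = $318.35

$318.35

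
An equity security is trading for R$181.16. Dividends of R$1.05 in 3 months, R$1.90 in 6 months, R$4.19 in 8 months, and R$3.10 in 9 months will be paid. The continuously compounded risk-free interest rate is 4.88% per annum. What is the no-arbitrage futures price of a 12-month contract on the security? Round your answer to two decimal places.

R$179.79

PV(dividends) I = 1.05·e^(−0.0488·3/12) + 1.90·e^(−0.0488·6/12) + 4.19·e^(−0.0488·8/12) + 3.10·e^(−0.0488·9/12)
I = 1.0373 + 1.8542 + 4.0559 + 2.9886 = 9.9360
F = (S − I)·e^(rT) = (181.16 − 9.9360) · e^(0.0488·12/12)
= 171.2240 · e^0.048800 = 171.2240 × 1.050010 = R$179.79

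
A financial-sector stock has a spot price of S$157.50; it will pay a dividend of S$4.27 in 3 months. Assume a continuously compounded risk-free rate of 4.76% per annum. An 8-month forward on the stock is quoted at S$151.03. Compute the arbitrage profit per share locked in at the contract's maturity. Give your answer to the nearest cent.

PV(dividends) I = 4.27·e^(−0.0476·3/12) = 4.2195
Fair forward F* = (S − I)·e^(rT) = (157.50 − 4.2195)·e^0.031733 = 153.2805 × 1.032242 = 158.2226
Market S$151.03 < fair 158.2226: forward underpriced → reverse cash-and-carry (short the stock, invest proceeds at r, pay the dividends, go long the forward).
Profit at T = |F_mkt − F*| = |151.03 − 158.2226| = S$7.19 per share

S$7.19 per share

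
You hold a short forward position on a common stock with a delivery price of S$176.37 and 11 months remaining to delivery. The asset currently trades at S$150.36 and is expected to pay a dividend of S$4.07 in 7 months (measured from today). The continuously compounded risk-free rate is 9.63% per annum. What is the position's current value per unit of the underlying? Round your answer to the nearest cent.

S$14.96

PV(remaining dividends) I = 4.07·e^(−0.0963·7/12) = 3.8477
Current forward F = (S − I)·e^(rT) = (150.36 − 3.8477)·e^(0.0963·11/12) = 146.5123 × 1.092288 = 160.0336
Value (long) = (F − K)·e^(−rT) = (160.0336 − 176.37) × 0.915509 = -14.9561
Short position value = −(long value) = S$14.96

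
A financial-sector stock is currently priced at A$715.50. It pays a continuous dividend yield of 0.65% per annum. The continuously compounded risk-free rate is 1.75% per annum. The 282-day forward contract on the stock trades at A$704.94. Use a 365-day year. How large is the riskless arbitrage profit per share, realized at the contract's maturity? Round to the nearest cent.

Fair forward: F* = S·e^(carry·T), with carry = (r − q) = 0.0175 − 0.0065 = 0.0110
F* = 715.50 · e^(0.0110 × 282/365) = 715.50 · e^0.008499 = 715.50 × 1.008535 = A$721.6068
Market A$704.94 < fair A$721.6068: forward underpriced → reverse cash-and-carry (short spot, go long the forward).
At maturity, profit = |F_mkt − F*| = |704.94 − 721.6068| = A$16.67 per share

A$16.67 per share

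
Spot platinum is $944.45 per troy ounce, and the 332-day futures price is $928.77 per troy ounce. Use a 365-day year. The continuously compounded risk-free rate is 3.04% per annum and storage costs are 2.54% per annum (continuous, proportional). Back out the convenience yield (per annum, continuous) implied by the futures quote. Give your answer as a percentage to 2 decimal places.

7.42%

F = S·e^((r+u−y)T) ⇒ (r+u−y) = ln(F/S)/T
ln(928.77/944.45) = -0.016742; /T ⇒ -0.018406
y = r + u − ln(F/S)/T = 0.0304 + 0.0254 + 0.018406 = 0.074206
y = 7.42%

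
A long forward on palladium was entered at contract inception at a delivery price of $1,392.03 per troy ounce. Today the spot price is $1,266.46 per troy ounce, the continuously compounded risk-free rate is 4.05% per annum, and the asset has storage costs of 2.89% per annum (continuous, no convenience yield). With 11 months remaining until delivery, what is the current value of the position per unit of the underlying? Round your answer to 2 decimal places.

Current fair forward for the remaining 11 months: F = S·e^((r + u)·T), (r + u) = 0.0405 + 0.0289 = 0.0694
F = 1266.46 · e^(0.0694 × 11/12) = 1266.46 × 1.06568381 = 1349.6459
Value of long forward = (F − K)·e^(−rT) = (1349.6459 − 1392.03) · e^(−0.0405·11/12)
= -42.3841 × 0.96355568 = -40.84

-$40.84 per troy ounce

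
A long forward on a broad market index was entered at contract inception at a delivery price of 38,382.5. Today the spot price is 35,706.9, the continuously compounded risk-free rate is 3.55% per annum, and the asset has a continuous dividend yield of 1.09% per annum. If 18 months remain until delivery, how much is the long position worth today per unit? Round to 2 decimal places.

-1264.26

Current fair forward for the remaining 18 months: F = S·e^((r − q)·T), (r − q) = 0.0355 − 0.0109 = 0.0246
F = 35706.9 · e^(0.0246 × 18/12) = 35706.9 × 1.03758926 = 37049.0959
Value of long forward = (F − K)·e^(−rT) = (37049.0959 − 38382.5) · e^(−0.0355·18/12)
= -1333.4041 × 0.94814295 = -1264.26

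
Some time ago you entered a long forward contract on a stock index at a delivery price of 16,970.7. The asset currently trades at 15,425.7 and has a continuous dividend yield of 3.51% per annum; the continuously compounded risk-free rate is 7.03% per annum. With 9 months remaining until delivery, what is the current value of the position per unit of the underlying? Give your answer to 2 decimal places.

Current fair forward for the remaining 9 months: F = S·e^((r − q)·T), (r − q) = 0.0703 − 0.0351 = 0.0352
F = 15425.7 · e^(0.0352 × 9/12) = 15425.7 × 1.02675157 = 15838.3617
Value of long forward = (F − K)·e^(−rT) = (15838.3617 − 16970.7) · e^(−0.0703·9/12)
= -1132.3383 × 0.94864085 = -1074.18

-1074.18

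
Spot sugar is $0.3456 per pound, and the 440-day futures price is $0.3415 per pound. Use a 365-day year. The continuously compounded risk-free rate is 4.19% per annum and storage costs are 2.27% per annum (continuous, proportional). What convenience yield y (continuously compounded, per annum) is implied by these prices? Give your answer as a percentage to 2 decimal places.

7.45%

F = S·e^((r+u−y)T) ⇒ (r+u−y) = ln(F/S)/T
ln(0.3415/0.3456) = -0.011934; /T ⇒ -0.009900
y = r + u − ln(F/S)/T = 0.0419 + 0.0227 + 0.009900 = 0.074500
y = 7.45%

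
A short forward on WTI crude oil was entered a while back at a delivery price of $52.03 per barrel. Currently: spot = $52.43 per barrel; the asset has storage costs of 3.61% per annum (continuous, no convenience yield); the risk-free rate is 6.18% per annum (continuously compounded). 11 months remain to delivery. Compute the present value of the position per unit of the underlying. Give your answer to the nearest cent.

-$5.03 per barrel

Current fair forward for the remaining 11 months: F = S·e^((r + u)·T), (r + u) = 0.0618 + 0.0361 = 0.0979
F = 52.43 · e^(0.0979 × 11/12) = 52.43 × 1.093892 = 57.3528
Value of long forward = (F − K)·e^(−rT) = (57.3528 − 52.03) · e^(−0.0618·11/12)
= 5.3228 × 0.944925 = 5.03
Short position value = −(long value) = -$5.03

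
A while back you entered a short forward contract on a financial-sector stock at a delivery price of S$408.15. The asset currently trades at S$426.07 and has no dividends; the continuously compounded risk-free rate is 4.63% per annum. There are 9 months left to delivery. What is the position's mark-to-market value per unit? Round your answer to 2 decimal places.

Current fair forward for the remaining 9 months: F = S·e^(r·T), r = 0.0463
F = 426.07 · e^(0.0463 × 9/12) = 426.07 × 1.035335 = 441.1252
Value of long forward = (F − K)·e^(−rT) = (441.1252 − 408.15) · e^(−0.0463·9/12)
= 32.9752 × 0.965871 = 31.85
Short position value = −(long value) = -S$31.85

-S$31.85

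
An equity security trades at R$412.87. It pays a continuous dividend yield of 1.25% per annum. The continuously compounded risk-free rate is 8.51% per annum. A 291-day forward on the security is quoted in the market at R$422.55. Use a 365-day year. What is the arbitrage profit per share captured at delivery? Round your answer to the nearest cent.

Fair forward: F* = S·e^(carry·T), with carry = (r − q) = 0.0851 − 0.0125 = 0.0726
F* = 412.87 · e^(0.0726 × 291/365) = 412.87 · e^0.057881 = 412.87 × 1.059589 = R$437.4725
Market R$422.55 < fair R$437.4725: forward underpriced → reverse cash-and-carry (short spot, go long the forward).
At maturity, profit = |F_mkt − F*| = |422.55 − 437.4725| = R$14.92 per share

R$14.92 per share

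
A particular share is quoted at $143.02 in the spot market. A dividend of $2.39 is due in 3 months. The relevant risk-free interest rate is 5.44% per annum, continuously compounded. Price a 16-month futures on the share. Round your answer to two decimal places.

PV(dividends) I = 2.39·e^(−0.0544·3/12)
I = 2.3577
F = (S − I)·e^(rT) = (143.02 − 2.3577) · e^(0.0544·16/12)
= 140.6623 · e^0.072533 = 140.6623 × 1.075228 = $151.24

$151.24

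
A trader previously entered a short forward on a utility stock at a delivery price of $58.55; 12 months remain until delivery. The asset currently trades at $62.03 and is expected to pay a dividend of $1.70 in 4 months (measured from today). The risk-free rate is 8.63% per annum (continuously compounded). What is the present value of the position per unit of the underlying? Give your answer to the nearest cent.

PV(remaining dividends) I = 1.70·e^(−0.0863·4/12) = 1.6518
Current forward F = (S − I)·e^(rT) = (62.03 − 1.6518)·e^(0.0863·12/12) = 60.3782 × 1.090133 = 65.8203
Value (long) = (F − K)·e^(−rT) = (65.8203 − 58.55) × 0.917319 = 6.6692
Short position value = −(long value) = -$6.67

-$6.67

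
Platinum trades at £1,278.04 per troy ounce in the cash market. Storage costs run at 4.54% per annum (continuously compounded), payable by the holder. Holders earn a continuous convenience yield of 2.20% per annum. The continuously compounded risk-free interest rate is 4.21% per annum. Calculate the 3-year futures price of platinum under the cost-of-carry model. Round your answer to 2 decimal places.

£1,555.55 per troy ounce

Net carry = r + u − y = 0.0421 + 0.0454 − 0.0220 = 0.0655
F = S·e^((r+u−y)T) = 1278.04 · e^(0.0655 × 3) = 1278.04 · e^0.19650000
= 1278.04 × 1.21713532 = £1,555.55 per troy ounce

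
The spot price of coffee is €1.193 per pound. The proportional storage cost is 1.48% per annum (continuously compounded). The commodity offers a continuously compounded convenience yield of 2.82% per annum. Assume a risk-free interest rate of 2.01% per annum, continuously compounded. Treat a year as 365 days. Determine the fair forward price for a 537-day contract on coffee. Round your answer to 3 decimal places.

€1.205 per pound

Net carry = r + u − y = 0.0201 + 0.0148 − 0.0282 = 0.0067
F = S·e^((r+u−y)T) = 1.193 · e^(0.0067 × 537/365) = 1.193 · e^0.009857
= 1.193 × 1.009906 = €1.205 per pound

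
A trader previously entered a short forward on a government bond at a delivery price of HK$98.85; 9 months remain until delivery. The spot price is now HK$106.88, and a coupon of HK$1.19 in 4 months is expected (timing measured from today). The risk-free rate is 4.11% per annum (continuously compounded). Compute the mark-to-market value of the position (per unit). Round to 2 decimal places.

PV(remaining coupons) I = 1.19·e^(−0.0411·4/12) = 1.1738
Current forward F = (S − I)·e^(rT) = (106.88 − 1.1738)·e^(0.0411·9/12) = 105.7062 × 1.031305 = 109.0153
Value (long) = (F − K)·e^(−rT) = (109.0153 − 98.85) × 0.969645 = 9.8567
Short position value = −(long value) = -HK$9.86

-HK$9.86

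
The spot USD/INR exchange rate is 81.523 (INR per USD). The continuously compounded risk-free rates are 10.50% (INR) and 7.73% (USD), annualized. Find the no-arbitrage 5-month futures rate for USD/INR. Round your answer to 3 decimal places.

82.469

F = S·e^((r_INR − r_USD)T) = 81.523 · e^((0.1050 − 0.0773) × 5/12)
= 81.523 · e^0.011542 = 81.523 × 1.011609
F = 82.469 INR per USD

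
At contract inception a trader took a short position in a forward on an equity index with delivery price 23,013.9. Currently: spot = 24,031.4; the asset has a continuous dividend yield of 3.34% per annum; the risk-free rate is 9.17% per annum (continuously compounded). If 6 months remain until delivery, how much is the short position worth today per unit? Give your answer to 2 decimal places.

-1650.87

Current fair forward for the remaining 6 months: F = S·e^((r − q)·T), (r − q) = 0.0917 − 0.0334 = 0.0583
F = 24031.4 · e^(0.0583 × 6/12) = 24031.4 × 1.02957902 = 24742.2253
Value of long forward = (F − K)·e^(−rT) = (24742.2253 − 23013.9) · e^(−0.0917·6/12)
= 1728.3253 × 0.95518523 = 1650.87
Short position value = −(long value) = -1650.87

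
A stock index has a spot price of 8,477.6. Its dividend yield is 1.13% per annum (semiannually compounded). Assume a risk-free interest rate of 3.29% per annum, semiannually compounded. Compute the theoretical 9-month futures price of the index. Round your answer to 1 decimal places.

8,614.5

F = S · (1+r/2)^(2T) / (1+q/2)^(2T)
= 8477.6 × 1.024776 / 1.008487 = 8477.6 × 1.016152
F = 8,614.5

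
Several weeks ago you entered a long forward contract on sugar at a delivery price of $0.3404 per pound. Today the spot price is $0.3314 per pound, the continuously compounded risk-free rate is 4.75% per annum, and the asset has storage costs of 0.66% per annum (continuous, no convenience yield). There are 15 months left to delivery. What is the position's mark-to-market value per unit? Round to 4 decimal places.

Current fair forward for the remaining 15 months: F = S·e^((r + u)·T), (r + u) = 0.0475 + 0.0066 = 0.0541
F = 0.3314 · e^(0.0541 × 15/12) = 0.3314 × 1.069964 = 0.3546
Value of long forward = (F − K)·e^(−rT) = (0.3546 − 0.3404) · e^(−0.0475·15/12)
= 0.0142 × 0.942353 = 0.0134

$0.0134 per pound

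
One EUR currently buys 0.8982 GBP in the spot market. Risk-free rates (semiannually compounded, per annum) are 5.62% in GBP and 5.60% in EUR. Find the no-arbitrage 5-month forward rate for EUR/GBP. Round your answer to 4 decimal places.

By covered interest parity, F = S · (1+r_GBP/2)^(2T) / (1+r_EUR/2)^(2T)
= 0.8982 × 1.023362 / 1.023279 = 0.8982 × 1.000081
F = 0.8983 GBP per EUR

0.8983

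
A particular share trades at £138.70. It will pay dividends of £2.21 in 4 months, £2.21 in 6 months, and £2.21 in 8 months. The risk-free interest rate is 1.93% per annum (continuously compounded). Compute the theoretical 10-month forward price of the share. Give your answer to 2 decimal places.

£134.28

PV(dividends) I = 2.21·e^(−0.0193·4/12) + 2.21·e^(−0.0193·6/12) + 2.21·e^(−0.0193·8/12)
I = 2.1958 + 2.1888 + 2.1817 = 6.5663
F = (S − I)·e^(rT) = (138.70 − 6.5663) · e^(0.0193·10/12)
= 132.1337 · e^0.016083 = 132.1337 × 1.016213 = £134.28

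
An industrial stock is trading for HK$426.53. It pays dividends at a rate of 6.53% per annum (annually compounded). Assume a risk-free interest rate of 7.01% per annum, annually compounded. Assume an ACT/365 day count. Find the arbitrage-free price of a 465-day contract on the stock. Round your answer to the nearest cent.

F = S · (1+r)^T / (1+q)^T
= 426.53 × 1.090149 / 1.083923 = 426.53 × 1.005744
F = HK$428.98

HK$428.98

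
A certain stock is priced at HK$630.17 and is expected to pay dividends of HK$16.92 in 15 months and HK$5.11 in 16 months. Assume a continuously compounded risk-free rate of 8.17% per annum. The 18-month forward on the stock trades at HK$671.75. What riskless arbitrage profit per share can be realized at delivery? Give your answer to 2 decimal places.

HK$18.13 per share

PV(dividends) I = 16.92·e^(−0.0817·15/12) + 5.11·e^(−0.0817·16/12) = 19.8599
Fair forward F* = (S − I)·e^(rT) = (630.17 − 19.8599)·e^0.122550 = 610.3101 × 1.130376 = 689.8799
Market HK$671.75 < fair 689.8799: forward underpriced → reverse cash-and-carry (short the stock, invest proceeds at r, pay the dividends, go long the forward).
Profit at T = |F_mkt − F*| = |671.75 − 689.8799| = HK$18.13 per share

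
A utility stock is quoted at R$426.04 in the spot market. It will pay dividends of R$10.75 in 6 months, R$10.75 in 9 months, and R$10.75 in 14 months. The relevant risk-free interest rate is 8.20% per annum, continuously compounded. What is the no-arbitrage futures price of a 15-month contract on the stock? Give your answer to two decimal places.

PV(dividends) I = 10.75·e^(−0.0820·6/12) + 10.75·e^(−0.0820·9/12) + 10.75·e^(−0.0820·14/12)
I = 10.3182 + 10.1088 + 9.7692 = 30.1962
F = (S − I)·e^(rT) = (426.04 − 30.1962) · e^(0.0820·15/12)
= 395.8438 · e^0.102500 = 395.8438 × 1.107937 = R$438.57

R$438.57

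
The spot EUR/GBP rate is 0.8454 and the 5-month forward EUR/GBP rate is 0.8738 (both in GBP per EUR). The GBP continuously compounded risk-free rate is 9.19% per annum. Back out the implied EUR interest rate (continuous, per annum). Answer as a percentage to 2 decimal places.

1.26%

F = S·e^((r_GBP − r_EUR)T) ⇒ r_EUR = r_GBP − ln(F/S)/T
ln(0.8738/0.8454) = 0.033042; /(5/12) = 0.079301
r_EUR = 0.0919 − 0.079301 = 0.012599
r_EUR = 1.26%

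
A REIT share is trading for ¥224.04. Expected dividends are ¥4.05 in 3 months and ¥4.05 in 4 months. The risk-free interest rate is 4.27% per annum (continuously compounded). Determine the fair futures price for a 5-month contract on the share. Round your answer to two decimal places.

PV(dividends) I = 4.05·e^(−0.0427·3/12) + 4.05·e^(−0.0427·4/12)
I = 4.0070 + 3.9928 = 7.9998
F = (S − I)·e^(rT) = (224.04 − 7.9998) · e^(0.0427·5/12)
= 216.0402 · e^0.017792 = 216.0402 × 1.017951 = ¥219.92

¥219.92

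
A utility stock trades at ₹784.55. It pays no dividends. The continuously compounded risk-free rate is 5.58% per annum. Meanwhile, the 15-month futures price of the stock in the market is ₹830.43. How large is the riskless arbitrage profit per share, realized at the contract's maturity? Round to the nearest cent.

Fair futures: F* = S·e^(carry·T), with carry = r = 0.0558
F* = 784.55 · e^(0.0558 × 15/12) = 784.55 · e^0.069750 = 784.55 × 1.072240 = ₹841.2259
Market ₹830.43 < fair ₹841.2259: forward underpriced → reverse cash-and-carry (short spot, go long the forward).
At maturity, profit = |F_mkt − F*| = |830.43 − 841.2259| = ₹10.80 per share

₹10.80 per share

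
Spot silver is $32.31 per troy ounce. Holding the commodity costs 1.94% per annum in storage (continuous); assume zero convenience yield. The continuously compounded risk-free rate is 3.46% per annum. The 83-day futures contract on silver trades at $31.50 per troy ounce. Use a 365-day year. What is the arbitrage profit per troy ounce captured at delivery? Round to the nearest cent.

$1.21 per troy ounce

Fair futures: F* = S·e^(carry·T), with carry = (r + u) = 0.0346 + 0.0194 = 0.0540
F* = 32.31 · e^(0.0540 × 83/365) = 32.31 · e^0.012279 = 32.31 × 1.012355 = $32.7092
Market $31.50 < fair $32.7092: forward underpriced → reverse cash-and-carry (short spot, go long the forward).
At maturity, profit = |F_mkt − F*| = |31.50 − 32.7092| = $1.21 per troy ounce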